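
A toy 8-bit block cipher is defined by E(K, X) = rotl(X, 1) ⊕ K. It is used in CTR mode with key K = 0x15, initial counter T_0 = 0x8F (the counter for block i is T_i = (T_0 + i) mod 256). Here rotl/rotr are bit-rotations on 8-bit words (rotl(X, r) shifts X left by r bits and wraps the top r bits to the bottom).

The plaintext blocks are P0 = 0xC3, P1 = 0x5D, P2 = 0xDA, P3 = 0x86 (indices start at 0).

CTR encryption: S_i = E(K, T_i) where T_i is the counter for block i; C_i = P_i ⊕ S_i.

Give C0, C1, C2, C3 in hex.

C0 = 0xC9, C1 = 0x69, C2 = 0xEC, C3 = 0xB6

C0: T = 0x8F, S = E(K, T) = 0x0A; 0xC3 ⊕ 0x0A = 0xC9.
C1: T = 0x90, S = E(K, T) = 0x34; 0x5D ⊕ 0x34 = 0x69.
C2: T = 0x91, S = E(K, T) = 0x36; 0xDA ⊕ 0x36 = 0xEC.
C3: T = 0x92, S = E(K, T) = 0x30; 0x86 ⊕ 0x30 = 0xB6.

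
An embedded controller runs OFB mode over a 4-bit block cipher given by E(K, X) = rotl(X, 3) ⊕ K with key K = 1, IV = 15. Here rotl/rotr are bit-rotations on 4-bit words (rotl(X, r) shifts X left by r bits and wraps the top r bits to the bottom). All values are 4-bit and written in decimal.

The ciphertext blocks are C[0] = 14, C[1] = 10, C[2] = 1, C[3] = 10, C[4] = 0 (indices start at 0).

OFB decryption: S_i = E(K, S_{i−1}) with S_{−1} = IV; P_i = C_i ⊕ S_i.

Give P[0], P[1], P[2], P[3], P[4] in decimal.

P[0]: S = E(K, 15) = 14; 14 ⊕ 14 = 0.
P[1]: S = E(K, 14) = 6; 10 ⊕ 6 = 12.
P[2]: S = E(K, 6) = 2; 1 ⊕ 2 = 3.
P[3]: S = E(K, 2) = 0; 10 ⊕ 0 = 10.
P[4]: S = E(K, 0) = 1; 0 ⊕ 1 = 1.

P[0] = 0, P[1] = 12, P[2] = 3, P[3] = 10, P[4] = 1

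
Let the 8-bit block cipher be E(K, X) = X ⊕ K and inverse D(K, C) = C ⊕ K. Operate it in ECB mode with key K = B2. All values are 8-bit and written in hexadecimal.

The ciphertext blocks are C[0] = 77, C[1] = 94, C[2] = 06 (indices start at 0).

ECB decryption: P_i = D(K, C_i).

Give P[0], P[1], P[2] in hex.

P[0] = C5, P[1] = 26, P[2] = B4

P[0]: D(K, 77) = C5.
P[1]: D(K, 94) = 26.
P[2]: D(K, 06) = B4.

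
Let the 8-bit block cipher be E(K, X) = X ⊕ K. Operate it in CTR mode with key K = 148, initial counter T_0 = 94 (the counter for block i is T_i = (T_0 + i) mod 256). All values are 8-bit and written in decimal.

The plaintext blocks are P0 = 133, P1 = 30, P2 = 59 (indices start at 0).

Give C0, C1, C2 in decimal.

C0 = 79, C1 = 213, C2 = 207

CTR encryption: S_i = E(K, T_i) where T_i is the counter for block i; C_i = P_i ⊕ S_i.
C0: T = 94, S = E(K, T) = 202; 133 ⊕ 202 = 79.
C1: T = 95, S = E(K, T) = 203; 30 ⊕ 203 = 213.
C2: T = 96, S = E(K, T) = 244; 59 ⊕ 244 = 207.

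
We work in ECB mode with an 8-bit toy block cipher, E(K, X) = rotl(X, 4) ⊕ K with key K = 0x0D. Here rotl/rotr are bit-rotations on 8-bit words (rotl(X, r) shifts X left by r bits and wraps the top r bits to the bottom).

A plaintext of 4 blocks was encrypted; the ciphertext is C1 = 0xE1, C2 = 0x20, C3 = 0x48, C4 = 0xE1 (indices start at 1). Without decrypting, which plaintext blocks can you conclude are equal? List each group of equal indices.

ECB encrypts each block independently with the same key, so equal ciphertext blocks imply equal plaintext blocks.
C1 = C4 = 0xE1, so P1 = P4.

P1 = P4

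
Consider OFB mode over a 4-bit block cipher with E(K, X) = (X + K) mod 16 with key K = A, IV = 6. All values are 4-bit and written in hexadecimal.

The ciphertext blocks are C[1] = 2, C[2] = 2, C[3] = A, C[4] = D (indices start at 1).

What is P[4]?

OFB decryption: S_i = E(K, S_{i−1}) with S_{0} = IV; P_i = C_i ⊕ S_i.
P[1]: S = E(K, 6) = 0; 2 ⊕ 0 = 2.
P[2]: S = E(K, 0) = A; 2 ⊕ A = 8.
P[3]: S = E(K, A) = 4; A ⊕ 4 = E.
P[4]: S = E(K, 4) = E; D ⊕ E = 3.

P[4] = 3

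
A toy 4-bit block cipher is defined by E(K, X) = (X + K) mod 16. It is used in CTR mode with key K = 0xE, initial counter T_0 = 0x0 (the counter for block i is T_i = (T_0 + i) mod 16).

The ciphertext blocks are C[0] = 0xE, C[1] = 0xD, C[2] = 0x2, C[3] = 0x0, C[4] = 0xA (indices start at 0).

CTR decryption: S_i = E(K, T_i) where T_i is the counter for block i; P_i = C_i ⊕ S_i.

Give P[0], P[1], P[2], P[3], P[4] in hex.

P[0]: T = 0x0, S = E(K, T) = 0xE; 0xE ⊕ 0xE = 0x0.
P[1]: T = 0x1, S = E(K, T) = 0xF; 0xD ⊕ 0xF = 0x2.
P[2]: T = 0x2, S = E(K, T) = 0x0; 0x2 ⊕ 0x0 = 0x2.
P[3]: T = 0x3, S = E(K, T) = 0x1; 0x0 ⊕ 0x1 = 0x1.
P[4]: T = 0x4, S = E(K, T) = 0x2; 0xA ⊕ 0x2 = 0x8.

P[0] = 0x0, P[1] = 0x2, P[2] = 0x2, P[3] = 0x1, P[4] = 0x8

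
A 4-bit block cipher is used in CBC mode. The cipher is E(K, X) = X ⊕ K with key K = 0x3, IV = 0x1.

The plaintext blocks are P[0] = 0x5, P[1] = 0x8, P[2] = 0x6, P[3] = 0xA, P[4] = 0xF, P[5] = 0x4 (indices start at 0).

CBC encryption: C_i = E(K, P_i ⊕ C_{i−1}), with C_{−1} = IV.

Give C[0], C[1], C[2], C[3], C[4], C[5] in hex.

C[0] = 0x7, C[1] = 0xC, C[2] = 0x9, C[3] = 0x0, C[4] = 0xC, C[5] = 0xB

C[0]: P[0] ⊕ 0x1 = 0x4; E(K, 0x4) = 0x7.
C[1]: P[1] ⊕ 0x7 = 0xF; E(K, 0xF) = 0xC.
C[2]: P[2] ⊕ 0xC = 0xA; E(K, 0xA) = 0x9.
C[3]: P[3] ⊕ 0x9 = 0x3; E(K, 0x3) = 0x0.
C[4]: P[4] ⊕ 0x0 = 0xF; E(K, 0xF) = 0xC.
C[5]: P[5] ⊕ 0xC = 0x8; E(K, 0x8) = 0xB.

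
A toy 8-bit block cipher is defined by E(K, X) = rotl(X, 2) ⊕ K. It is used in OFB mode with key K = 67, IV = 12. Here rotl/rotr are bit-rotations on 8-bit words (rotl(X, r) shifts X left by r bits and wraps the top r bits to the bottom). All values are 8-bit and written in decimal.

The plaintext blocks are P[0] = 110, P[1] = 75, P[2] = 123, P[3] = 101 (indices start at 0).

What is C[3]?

C[3] = 195

OFB encryption: S_i = E(K, S_{i−1}) with S_{−1} = IV; C_i = P_i ⊕ S_i.
C[0]: S = E(K, 12) = 115; 110 ⊕ 115 = 29.
C[1]: S = E(K, 115) = 142; 75 ⊕ 142 = 197.
C[2]: S = E(K, 142) = 121; 123 ⊕ 121 = 2.
C[3]: S = E(K, 121) = 166; 101 ⊕ 166 = 195.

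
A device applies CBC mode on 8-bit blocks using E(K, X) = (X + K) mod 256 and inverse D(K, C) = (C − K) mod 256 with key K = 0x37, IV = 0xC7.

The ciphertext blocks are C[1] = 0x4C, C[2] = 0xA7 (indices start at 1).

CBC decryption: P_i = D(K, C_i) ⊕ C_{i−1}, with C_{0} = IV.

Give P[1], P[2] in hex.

P[1] = 0xD2, P[2] = 0x3C

P[1]: D(K, 0x4C) = 0x15; 0x15 ⊕ 0xC7 = 0xD2.
P[2]: D(K, 0xA7) = 0x70; 0x70 ⊕ 0x4C = 0x3C.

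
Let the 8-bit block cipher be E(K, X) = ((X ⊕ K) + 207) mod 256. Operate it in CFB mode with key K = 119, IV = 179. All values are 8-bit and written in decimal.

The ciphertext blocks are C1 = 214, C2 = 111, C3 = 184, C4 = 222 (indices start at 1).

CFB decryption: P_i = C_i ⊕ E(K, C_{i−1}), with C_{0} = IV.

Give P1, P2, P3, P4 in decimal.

P1 = 69, P2 = 31, P3 = 95, P4 = 64

P1: E(K, 179) = 147; 214 ⊕ 147 = 69.
P2: E(K, 214) = 112; 111 ⊕ 112 = 31.
P3: E(K, 111) = 231; 184 ⊕ 231 = 95.
P4: E(K, 184) = 158; 222 ⊕ 158 = 64.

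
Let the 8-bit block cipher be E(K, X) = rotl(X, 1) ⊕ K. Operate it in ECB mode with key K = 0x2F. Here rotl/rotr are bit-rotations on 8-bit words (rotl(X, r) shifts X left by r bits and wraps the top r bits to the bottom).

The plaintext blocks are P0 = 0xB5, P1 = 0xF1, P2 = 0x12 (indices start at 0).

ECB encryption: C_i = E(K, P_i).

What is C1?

C1: E(K, 0xF1) = 0xCC.

C1 = 0xCC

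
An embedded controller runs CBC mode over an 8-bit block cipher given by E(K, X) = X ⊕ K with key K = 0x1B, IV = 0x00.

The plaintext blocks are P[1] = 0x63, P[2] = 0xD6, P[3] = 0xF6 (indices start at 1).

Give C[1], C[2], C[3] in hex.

C[1] = 0x78, C[2] = 0xB5, C[3] = 0x58

CBC encryption: C_i = E(K, P_i ⊕ C_{i−1}), with C_{0} = IV.
C[1]: P[1] ⊕ 0x00 = 0x63; E(K, 0x63) = 0x78.
C[2]: P[2] ⊕ 0x78 = 0xAE; E(K, 0xAE) = 0xB5.
C[3]: P[3] ⊕ 0xB5 = 0x43; E(K, 0x43) = 0x58.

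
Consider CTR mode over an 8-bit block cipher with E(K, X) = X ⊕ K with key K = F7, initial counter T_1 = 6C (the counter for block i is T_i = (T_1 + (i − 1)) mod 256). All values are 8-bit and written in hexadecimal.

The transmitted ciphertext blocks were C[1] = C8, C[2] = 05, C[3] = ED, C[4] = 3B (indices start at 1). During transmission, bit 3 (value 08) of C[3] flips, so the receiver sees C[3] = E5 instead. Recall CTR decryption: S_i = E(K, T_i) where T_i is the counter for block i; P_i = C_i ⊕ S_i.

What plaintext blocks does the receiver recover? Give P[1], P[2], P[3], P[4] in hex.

P[1] = 53, P[2] = 9F, P[3] = 7C, P[4] = A3

Only C[3] changed, to E5. In CTR, a change in C_i flips the same bit in P_i only; the keystream is unaffected. Decrypting the received ciphertext:
P[1]: T = 6C, S = E(K, T) = 9B; C8 ⊕ 9B = 53.
P[2]: T = 6D, S = E(K, T) = 9A; 05 ⊕ 9A = 9F.
P[3]: T = 6E, S = E(K, T) = 99; E5 ⊕ 99 = 7C.
P[4]: T = 6F, S = E(K, T) = 98; 3B ⊕ 98 = A3.
Blocks that differ from the original plaintext: P[3].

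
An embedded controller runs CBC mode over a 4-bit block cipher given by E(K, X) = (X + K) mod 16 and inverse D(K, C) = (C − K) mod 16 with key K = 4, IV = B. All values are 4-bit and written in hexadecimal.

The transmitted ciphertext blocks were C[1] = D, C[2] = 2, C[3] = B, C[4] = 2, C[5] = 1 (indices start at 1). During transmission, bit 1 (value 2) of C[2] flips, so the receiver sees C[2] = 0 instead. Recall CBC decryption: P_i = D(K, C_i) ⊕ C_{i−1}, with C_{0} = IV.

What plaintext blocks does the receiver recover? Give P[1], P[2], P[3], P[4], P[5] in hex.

P[1] = 2, P[2] = 1, P[3] = 7, P[4] = 5, P[5] = F

Only C[2] changed, to 0. In CBC, a change in C_i garbles P_i and flips the same bit in P_{i+1}. Decrypting the received ciphertext:
P[1]: D(K, D) = 9; 9 ⊕ B = 2.
P[2]: D(K, 0) = C; C ⊕ D = 1.
P[3]: D(K, B) = 7; 7 ⊕ 0 = 7.
P[4]: D(K, 2) = E; E ⊕ B = 5.
P[5]: D(K, 1) = D; D ⊕ 2 = F.
Blocks that differ from the original plaintext: P[2], P[3].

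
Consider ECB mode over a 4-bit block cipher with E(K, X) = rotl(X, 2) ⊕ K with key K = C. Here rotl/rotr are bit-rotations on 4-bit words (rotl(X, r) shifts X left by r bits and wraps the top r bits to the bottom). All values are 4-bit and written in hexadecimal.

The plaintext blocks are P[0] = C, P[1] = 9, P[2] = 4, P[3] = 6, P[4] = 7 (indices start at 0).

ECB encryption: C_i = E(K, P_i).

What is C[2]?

C[2] = D

C[2]: E(K, 4) = D.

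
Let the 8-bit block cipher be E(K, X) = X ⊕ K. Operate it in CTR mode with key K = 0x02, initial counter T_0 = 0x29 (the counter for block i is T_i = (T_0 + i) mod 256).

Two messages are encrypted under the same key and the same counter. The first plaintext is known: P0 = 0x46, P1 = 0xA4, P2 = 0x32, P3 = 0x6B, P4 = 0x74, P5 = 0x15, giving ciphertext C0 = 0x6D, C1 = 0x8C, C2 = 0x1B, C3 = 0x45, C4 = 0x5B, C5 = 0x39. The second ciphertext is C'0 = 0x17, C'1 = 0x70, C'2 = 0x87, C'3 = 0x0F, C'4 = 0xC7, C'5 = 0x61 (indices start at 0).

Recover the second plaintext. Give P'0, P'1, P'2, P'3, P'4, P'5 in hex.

P'0 = 0x3C, P'1 = 0x58, P'2 = 0xAE, P'3 = 0x21, P'4 = 0xE8, P'5 = 0x4D

In CTR with a reused counter, both messages share the same keystream S_i, so C_i ⊕ C'_i = P_i ⊕ P'_i and thus P'_i = P_i ⊕ C_i ⊕ C'_i.
P'0: 0x46 ⊕ 0x6D ⊕ 0x17 = 0x3C.
P'1: 0xA4 ⊕ 0x8C ⊕ 0x70 = 0x58.
P'2: 0x32 ⊕ 0x1B ⊕ 0x87 = 0xAE.
P'3: 0x6B ⊕ 0x45 ⊕ 0x0F = 0x21.
P'4: 0x74 ⊕ 0x5B ⊕ 0xC7 = 0xE8.
P'5: 0x15 ⊕ 0x39 ⊕ 0x61 = 0x4D.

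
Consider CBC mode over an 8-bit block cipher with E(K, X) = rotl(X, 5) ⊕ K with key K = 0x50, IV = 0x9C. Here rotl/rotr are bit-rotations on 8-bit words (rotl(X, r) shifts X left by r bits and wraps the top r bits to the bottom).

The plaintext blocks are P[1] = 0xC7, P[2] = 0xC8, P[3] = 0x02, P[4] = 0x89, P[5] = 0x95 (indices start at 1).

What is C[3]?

C[3] = 0xD5

CBC encryption: C_i = E(K, P_i ⊕ C_{i−1}), with C_{0} = IV.
C[1]: P[1] ⊕ 0x9C = 0x5B; E(K, 0x5B) = 0x3B.
C[2]: P[2] ⊕ 0x3B = 0xF3; E(K, 0xF3) = 0x2E.
C[3]: P[3] ⊕ 0x2E = 0x2C; E(K, 0x2C) = 0xD5.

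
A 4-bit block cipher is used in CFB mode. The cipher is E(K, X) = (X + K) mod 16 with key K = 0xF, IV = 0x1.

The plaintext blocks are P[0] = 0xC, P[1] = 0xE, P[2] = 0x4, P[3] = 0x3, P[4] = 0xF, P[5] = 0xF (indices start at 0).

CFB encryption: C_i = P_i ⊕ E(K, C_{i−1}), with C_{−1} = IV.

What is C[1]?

C[0]: E(K, 0x1) = 0x0; 0xC ⊕ 0x0 = 0xC.
C[1]: E(K, 0xC) = 0xB; 0xE ⊕ 0xB = 0x5.

C[1] = 0x5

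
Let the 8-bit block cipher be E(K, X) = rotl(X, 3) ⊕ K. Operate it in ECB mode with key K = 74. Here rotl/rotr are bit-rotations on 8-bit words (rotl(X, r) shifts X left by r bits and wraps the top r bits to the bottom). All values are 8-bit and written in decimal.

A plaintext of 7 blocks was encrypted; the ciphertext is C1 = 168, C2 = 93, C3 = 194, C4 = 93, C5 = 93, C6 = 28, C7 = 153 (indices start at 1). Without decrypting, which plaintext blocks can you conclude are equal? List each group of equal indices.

ECB encrypts each block independently with the same key, so equal ciphertext blocks imply equal plaintext blocks.
C2 = C4 = C5 = 93, so P2 = P4 = P5.

P2 = P4 = P5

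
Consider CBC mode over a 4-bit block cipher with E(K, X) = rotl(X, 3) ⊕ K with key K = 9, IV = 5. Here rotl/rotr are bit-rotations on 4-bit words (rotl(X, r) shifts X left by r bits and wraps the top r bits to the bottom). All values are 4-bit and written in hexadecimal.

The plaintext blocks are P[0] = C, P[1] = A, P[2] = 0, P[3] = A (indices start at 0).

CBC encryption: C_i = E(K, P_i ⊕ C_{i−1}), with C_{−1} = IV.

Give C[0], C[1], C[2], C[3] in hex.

C[0]: P[0] ⊕ 5 = 9; E(K, 9) = 5.
C[1]: P[1] ⊕ 5 = F; E(K, F) = 6.
C[2]: P[2] ⊕ 6 = 6; E(K, 6) = A.
C[3]: P[3] ⊕ A = 0; E(K, 0) = 9.

C[0] = 5, C[1] = 6, C[2] = A, C[3] = 9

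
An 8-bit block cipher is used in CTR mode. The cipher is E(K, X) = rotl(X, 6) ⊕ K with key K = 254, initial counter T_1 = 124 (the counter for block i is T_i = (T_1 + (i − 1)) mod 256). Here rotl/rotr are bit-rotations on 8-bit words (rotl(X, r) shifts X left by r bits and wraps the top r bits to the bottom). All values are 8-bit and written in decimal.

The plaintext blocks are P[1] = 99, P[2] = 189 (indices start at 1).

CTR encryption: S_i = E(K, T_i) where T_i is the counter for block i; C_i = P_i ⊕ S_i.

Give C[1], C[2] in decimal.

C[1] = 130, C[2] = 28

C[1]: T = 124, S = E(K, T) = 225; 99 ⊕ 225 = 130.
C[2]: T = 125, S = E(K, T) = 161; 189 ⊕ 161 = 28.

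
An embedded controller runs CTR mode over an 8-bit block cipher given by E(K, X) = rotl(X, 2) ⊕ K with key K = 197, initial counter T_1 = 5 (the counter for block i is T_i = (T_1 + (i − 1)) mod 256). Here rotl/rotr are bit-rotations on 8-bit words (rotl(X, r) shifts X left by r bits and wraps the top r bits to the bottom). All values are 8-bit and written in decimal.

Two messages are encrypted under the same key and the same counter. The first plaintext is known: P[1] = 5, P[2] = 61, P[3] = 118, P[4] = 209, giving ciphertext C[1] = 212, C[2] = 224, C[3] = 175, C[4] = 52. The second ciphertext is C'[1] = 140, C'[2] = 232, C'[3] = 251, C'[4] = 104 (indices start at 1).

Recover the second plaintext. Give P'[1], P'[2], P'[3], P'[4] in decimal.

P'[1] = 93, P'[2] = 53, P'[3] = 34, P'[4] = 141

In CTR with a reused counter, both messages share the same keystream S_i, so C_i ⊕ C'_i = P_i ⊕ P'_i and thus P'_i = P_i ⊕ C_i ⊕ C'_i.
P'[1]: 5 ⊕ 212 ⊕ 140 = 93.
P'[2]: 61 ⊕ 224 ⊕ 232 = 53.
P'[3]: 118 ⊕ 175 ⊕ 251 = 34.
P'[4]: 209 ⊕ 52 ⊕ 104 = 141.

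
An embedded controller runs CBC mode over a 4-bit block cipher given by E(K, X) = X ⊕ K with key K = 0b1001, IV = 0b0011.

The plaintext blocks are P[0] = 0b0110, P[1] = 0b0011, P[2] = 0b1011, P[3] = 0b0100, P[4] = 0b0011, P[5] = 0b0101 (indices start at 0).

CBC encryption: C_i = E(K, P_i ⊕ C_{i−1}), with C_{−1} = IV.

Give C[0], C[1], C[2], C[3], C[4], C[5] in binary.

C[0] = 0b1100, C[1] = 0b0110, C[2] = 0b0100, C[3] = 0b1001, C[4] = 0b0011, C[5] = 0b1111

C[0]: P[0] ⊕ 0b0011 = 0b0101; E(K, 0b0101) = 0b1100.
C[1]: P[1] ⊕ 0b1100 = 0b1111; E(K, 0b1111) = 0b0110.
C[2]: P[2] ⊕ 0b0110 = 0b1101; E(K, 0b1101) = 0b0100.
C[3]: P[3] ⊕ 0b0100 = 0b0000; E(K, 0b0000) = 0b1001.
C[4]: P[4] ⊕ 0b1001 = 0b1010; E(K, 0b1010) = 0b0011.
C[5]: P[5] ⊕ 0b0011 = 0b0110; E(K, 0b0110) = 0b1111.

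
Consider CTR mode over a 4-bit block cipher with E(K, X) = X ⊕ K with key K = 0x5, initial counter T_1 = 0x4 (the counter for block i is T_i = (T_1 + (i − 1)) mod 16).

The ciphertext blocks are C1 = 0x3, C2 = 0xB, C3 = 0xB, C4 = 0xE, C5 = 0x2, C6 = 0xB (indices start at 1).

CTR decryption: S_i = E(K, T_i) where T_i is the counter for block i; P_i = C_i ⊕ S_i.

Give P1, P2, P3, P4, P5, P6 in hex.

P1 = 0x2, P2 = 0xB, P3 = 0x8, P4 = 0xC, P5 = 0xF, P6 = 0x7

P1: T = 0x4, S = E(K, T) = 0x1; 0x3 ⊕ 0x1 = 0x2.
P2: T = 0x5, S = E(K, T) = 0x0; 0xB ⊕ 0x0 = 0xB.
P3: T = 0x6, S = E(K, T) = 0x3; 0xB ⊕ 0x3 = 0x8.
P4: T = 0x7, S = E(K, T) = 0x2; 0xE ⊕ 0x2 = 0xC.
P5: T = 0x8, S = E(K, T) = 0xD; 0x2 ⊕ 0xD = 0xF.
P6: T = 0x9, S = E(K, T) = 0xC; 0xB ⊕ 0xC = 0x7.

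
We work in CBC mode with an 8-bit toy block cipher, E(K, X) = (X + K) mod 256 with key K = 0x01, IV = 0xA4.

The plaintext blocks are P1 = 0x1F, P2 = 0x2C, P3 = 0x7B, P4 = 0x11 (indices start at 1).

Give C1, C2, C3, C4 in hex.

CBC encryption: C_i = E(K, P_i ⊕ C_{i−1}), with C_{0} = IV.
C1: P1 ⊕ 0xA4 = 0xBB; E(K, 0xBB) = 0xBC.
C2: P2 ⊕ 0xBC = 0x90; E(K, 0x90) = 0x91.
C3: P3 ⊕ 0x91 = 0xEA; E(K, 0xEA) = 0xEB.
C4: P4 ⊕ 0xEB = 0xFA; E(K, 0xFA) = 0xFB.

C1 = 0xBC, C2 = 0x91, C3 = 0xEB, C4 = 0xFB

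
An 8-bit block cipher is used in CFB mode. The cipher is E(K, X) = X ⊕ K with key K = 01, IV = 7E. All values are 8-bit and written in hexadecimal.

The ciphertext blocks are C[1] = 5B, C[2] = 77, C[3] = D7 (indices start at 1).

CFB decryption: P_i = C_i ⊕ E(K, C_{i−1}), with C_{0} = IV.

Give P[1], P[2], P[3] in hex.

P[1] = 24, P[2] = 2D, P[3] = A1

P[1]: E(K, 7E) = 7F; 5B ⊕ 7F = 24.
P[2]: E(K, 5B) = 5A; 77 ⊕ 5A = 2D.
P[3]: E(K, 77) = 76; D7 ⊕ 76 = A1.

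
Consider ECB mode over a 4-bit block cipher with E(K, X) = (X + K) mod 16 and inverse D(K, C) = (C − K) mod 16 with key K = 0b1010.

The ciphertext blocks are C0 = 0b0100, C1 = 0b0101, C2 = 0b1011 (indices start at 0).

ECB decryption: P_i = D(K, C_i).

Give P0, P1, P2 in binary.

P0: D(K, 0b0100) = 0b1010.
P1: D(K, 0b0101) = 0b1011.
P2: D(K, 0b1011) = 0b0001.

P0 = 0b1010, P1 = 0b1011, P2 = 0b0001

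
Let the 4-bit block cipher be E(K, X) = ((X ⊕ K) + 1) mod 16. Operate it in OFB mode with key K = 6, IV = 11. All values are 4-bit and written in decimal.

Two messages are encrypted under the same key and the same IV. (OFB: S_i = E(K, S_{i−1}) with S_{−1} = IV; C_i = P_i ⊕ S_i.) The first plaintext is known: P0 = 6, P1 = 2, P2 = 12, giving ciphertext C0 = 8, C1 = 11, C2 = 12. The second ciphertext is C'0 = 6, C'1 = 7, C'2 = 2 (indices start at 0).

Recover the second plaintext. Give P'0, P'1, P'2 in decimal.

In OFB with a reused IV, both messages share the same keystream S_i, so C_i ⊕ C'_i = P_i ⊕ P'_i and thus P'_i = P_i ⊕ C_i ⊕ C'_i.
P'0: 6 ⊕ 8 ⊕ 6 = 8.
P'1: 2 ⊕ 11 ⊕ 7 = 14.
P'2: 12 ⊕ 12 ⊕ 2 = 2.

P'0 = 8, P'1 = 14, P'2 = 2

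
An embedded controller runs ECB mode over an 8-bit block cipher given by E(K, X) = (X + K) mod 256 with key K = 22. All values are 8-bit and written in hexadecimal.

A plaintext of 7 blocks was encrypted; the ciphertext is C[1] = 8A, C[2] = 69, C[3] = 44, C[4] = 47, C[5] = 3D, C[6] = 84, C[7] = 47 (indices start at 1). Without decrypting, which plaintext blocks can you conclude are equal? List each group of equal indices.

ECB encrypts each block independently with the same key, so equal ciphertext blocks imply equal plaintext blocks.
C[4] = C[7] = 47, so P[4] = P[7].

P[4] = P[7]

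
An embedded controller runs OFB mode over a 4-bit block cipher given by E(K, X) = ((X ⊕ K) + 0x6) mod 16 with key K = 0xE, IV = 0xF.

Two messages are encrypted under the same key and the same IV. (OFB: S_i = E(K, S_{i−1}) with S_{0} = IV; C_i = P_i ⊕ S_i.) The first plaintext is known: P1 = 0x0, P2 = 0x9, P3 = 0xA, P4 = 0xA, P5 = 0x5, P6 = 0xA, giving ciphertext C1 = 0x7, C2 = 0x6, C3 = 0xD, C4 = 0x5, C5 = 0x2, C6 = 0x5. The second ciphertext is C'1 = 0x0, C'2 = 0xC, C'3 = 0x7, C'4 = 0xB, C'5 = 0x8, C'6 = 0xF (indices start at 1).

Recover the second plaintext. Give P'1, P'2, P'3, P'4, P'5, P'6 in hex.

P'1 = 0x7, P'2 = 0x3, P'3 = 0x0, P'4 = 0x4, P'5 = 0xF, P'6 = 0x0

In OFB with a reused IV, both messages share the same keystream S_i, so C_i ⊕ C'_i = P_i ⊕ P'_i and thus P'_i = P_i ⊕ C_i ⊕ C'_i.
P'1: 0x0 ⊕ 0x7 ⊕ 0x0 = 0x7.
P'2: 0x9 ⊕ 0x6 ⊕ 0xC = 0x3.
P'3: 0xA ⊕ 0xD ⊕ 0x7 = 0x0.
P'4: 0xA ⊕ 0x5 ⊕ 0xB = 0x4.
P'5: 0x5 ⊕ 0x2 ⊕ 0x8 = 0xF.
P'6: 0xA ⊕ 0x5 ⊕ 0xF = 0x0.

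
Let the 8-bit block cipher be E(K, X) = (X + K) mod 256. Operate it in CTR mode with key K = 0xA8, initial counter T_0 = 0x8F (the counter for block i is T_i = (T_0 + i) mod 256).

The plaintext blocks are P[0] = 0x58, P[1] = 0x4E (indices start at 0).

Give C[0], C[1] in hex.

CTR encryption: S_i = E(K, T_i) where T_i is the counter for block i; C_i = P_i ⊕ S_i.
C[0]: T = 0x8F, S = E(K, T) = 0x37; 0x58 ⊕ 0x37 = 0x6F.
C[1]: T = 0x90, S = E(K, T) = 0x38; 0x4E ⊕ 0x38 = 0x76.

C[0] = 0x6F, C[1] = 0x76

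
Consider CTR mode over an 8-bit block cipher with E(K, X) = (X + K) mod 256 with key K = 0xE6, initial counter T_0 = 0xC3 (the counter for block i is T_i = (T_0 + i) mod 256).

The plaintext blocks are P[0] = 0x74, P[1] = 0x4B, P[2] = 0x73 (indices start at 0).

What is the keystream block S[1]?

0xAA

CTR encryption: S_i = E(K, T_i) where T_i is the counter for block i; C_i = P_i ⊕ S_i.
C[0]: T = 0xC3, S = E(K, T) = 0xA9; 0x74 ⊕ 0xA9 = 0xDD.
C[1]: T = 0xC4, S = E(K, T) = 0xAA; 0x4B ⊕ 0xAA = 0xE1.
So S[1] = 0xAA.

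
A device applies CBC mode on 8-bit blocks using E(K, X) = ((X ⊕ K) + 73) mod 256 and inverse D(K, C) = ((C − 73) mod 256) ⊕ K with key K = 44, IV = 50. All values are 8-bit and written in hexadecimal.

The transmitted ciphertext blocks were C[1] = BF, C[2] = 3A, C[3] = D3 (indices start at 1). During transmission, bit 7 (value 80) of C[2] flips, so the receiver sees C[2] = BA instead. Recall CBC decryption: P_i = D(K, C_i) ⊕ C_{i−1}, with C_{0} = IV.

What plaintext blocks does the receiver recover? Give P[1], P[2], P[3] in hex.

P[1] = 58, P[2] = BC, P[3] = 9E

Only C[2] changed, to BA. In CBC, a change in C_i garbles P_i and flips the same bit in P_{i+1}. Decrypting the received ciphertext:
P[1]: D(K, BF) = 08; 08 ⊕ 50 = 58.
P[2]: D(K, BA) = 03; 03 ⊕ BF = BC.
P[3]: D(K, D3) = 24; 24 ⊕ BA = 9E.
Blocks that differ from the original plaintext: P[2], P[3].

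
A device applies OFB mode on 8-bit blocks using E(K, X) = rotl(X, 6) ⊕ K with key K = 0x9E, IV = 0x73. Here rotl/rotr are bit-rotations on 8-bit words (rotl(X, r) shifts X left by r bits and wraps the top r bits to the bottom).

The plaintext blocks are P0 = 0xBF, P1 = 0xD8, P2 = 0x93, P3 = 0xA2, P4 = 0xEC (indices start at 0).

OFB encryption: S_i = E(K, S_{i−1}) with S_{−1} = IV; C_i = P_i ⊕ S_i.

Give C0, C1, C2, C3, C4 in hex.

C0: S = E(K, 0x73) = 0x42; 0xBF ⊕ 0x42 = 0xFD.
C1: S = E(K, 0x42) = 0x0E; 0xD8 ⊕ 0x0E = 0xD6.
C2: S = E(K, 0x0E) = 0x1D; 0x93 ⊕ 0x1D = 0x8E.
C3: S = E(K, 0x1D) = 0xD9; 0xA2 ⊕ 0xD9 = 0x7B.
C4: S = E(K, 0xD9) = 0xE8; 0xEC ⊕ 0xE8 = 0x04.

C0 = 0xFD, C1 = 0xD6, C2 = 0x8E, C3 = 0x7B, C4 = 0x04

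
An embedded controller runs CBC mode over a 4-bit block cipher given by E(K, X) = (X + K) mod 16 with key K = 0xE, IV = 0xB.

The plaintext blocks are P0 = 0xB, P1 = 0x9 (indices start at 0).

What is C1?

CBC encryption: C_i = E(K, P_i ⊕ C_{i−1}), with C_{−1} = IV.
C0: P0 ⊕ 0xB = 0x0; E(K, 0x0) = 0xE.
C1: P1 ⊕ 0xE = 0x7; E(K, 0x7) = 0x5.

C1 = 0x5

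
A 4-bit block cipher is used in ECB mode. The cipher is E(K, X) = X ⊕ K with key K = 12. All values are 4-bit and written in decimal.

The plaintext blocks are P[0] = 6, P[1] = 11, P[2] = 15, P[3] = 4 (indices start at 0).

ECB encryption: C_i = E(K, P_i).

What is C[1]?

C[1] = 7

C[1]: E(K, 11) = 7.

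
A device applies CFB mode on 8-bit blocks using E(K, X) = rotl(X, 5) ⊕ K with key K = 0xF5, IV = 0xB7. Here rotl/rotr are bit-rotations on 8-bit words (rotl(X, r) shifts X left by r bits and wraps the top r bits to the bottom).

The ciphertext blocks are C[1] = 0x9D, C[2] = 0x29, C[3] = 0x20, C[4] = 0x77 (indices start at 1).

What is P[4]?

P[4] = 0x86

CFB decryption: P_i = C_i ⊕ E(K, C_{i−1}), with C_{0} = IV.
P[4]: E(K, 0x20) = 0xF1; 0x77 ⊕ 0xF1 = 0x86.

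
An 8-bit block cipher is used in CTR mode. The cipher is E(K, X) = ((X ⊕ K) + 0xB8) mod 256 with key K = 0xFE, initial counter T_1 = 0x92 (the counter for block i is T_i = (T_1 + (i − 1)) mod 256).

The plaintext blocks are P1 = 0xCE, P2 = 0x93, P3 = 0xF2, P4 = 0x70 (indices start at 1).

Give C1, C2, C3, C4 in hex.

CTR encryption: S_i = E(K, T_i) where T_i is the counter for block i; C_i = P_i ⊕ S_i.
C1: T = 0x92, S = E(K, T) = 0x24; 0xCE ⊕ 0x24 = 0xEA.
C2: T = 0x93, S = E(K, T) = 0x25; 0x93 ⊕ 0x25 = 0xB6.
C3: T = 0x94, S = E(K, T) = 0x22; 0xF2 ⊕ 0x22 = 0xD0.
C4: T = 0x95, S = E(K, T) = 0x23; 0x70 ⊕ 0x23 = 0x53.

C1 = 0xEA, C2 = 0xB6, C3 = 0xD0, C4 = 0x53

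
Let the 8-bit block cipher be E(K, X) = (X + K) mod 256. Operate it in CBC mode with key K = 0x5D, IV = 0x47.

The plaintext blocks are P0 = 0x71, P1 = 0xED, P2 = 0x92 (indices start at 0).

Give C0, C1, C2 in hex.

CBC encryption: C_i = E(K, P_i ⊕ C_{i−1}), with C_{−1} = IV.
C0: P0 ⊕ 0x47 = 0x36; E(K, 0x36) = 0x93.
C1: P1 ⊕ 0x93 = 0x7E; E(K, 0x7E) = 0xDB.
C2: P2 ⊕ 0xDB = 0x49; E(K, 0x49) = 0xA6.

C0 = 0x93, C1 = 0xDB, C2 = 0xA6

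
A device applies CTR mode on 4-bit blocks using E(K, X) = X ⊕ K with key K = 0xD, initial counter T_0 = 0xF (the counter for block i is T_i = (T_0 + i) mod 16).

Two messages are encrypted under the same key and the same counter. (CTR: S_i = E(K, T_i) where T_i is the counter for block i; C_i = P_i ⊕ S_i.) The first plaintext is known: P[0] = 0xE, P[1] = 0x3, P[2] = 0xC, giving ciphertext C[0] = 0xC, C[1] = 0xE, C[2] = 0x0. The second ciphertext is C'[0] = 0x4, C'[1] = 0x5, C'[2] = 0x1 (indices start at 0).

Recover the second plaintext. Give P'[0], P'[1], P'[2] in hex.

P'[0] = 0x6, P'[1] = 0x8, P'[2] = 0xD

In CTR with a reused counter, both messages share the same keystream S_i, so C_i ⊕ C'_i = P_i ⊕ P'_i and thus P'_i = P_i ⊕ C_i ⊕ C'_i.
P'[0]: 0xE ⊕ 0xC ⊕ 0x4 = 0x6.
P'[1]: 0x3 ⊕ 0xE ⊕ 0x5 = 0x8.
P'[2]: 0xC ⊕ 0x0 ⊕ 0x1 = 0xD.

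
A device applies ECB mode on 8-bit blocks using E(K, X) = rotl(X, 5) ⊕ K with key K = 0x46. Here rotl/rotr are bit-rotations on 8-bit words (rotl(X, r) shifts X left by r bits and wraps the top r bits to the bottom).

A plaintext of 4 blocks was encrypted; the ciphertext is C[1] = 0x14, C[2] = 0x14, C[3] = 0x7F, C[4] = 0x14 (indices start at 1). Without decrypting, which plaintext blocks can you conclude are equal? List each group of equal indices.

P[1] = P[2] = P[4]

ECB encrypts each block independently with the same key, so equal ciphertext blocks imply equal plaintext blocks.
C[1] = C[2] = C[4] = 0x14, so P[1] = P[2] = P[4].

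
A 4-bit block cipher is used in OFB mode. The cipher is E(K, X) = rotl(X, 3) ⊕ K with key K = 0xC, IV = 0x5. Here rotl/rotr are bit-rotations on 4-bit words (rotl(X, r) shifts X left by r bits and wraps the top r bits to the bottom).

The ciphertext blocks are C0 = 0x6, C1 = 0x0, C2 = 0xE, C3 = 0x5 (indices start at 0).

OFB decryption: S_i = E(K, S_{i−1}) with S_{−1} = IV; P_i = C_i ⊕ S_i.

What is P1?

P0: S = E(K, 0x5) = 0x6; 0x6 ⊕ 0x6 = 0x0.
P1: S = E(K, 0x6) = 0xF; 0x0 ⊕ 0xF = 0xF.

P1 = 0xF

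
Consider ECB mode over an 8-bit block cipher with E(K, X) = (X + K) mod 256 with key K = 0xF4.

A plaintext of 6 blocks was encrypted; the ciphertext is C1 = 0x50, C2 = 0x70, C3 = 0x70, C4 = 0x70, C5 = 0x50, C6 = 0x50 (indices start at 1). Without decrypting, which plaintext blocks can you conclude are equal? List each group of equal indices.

P1 = P5 = P6; P2 = P3 = P4

ECB encrypts each block independently with the same key, so equal ciphertext blocks imply equal plaintext blocks.
C1 = C5 = C6 = 0x50, so P1 = P5 = P6.
C2 = C3 = C4 = 0x70, so P2 = P3 = P4.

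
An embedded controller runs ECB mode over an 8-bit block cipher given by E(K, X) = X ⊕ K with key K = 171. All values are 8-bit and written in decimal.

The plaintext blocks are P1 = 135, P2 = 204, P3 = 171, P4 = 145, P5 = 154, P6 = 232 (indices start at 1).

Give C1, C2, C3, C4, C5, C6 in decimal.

C1 = 44, C2 = 103, C3 = 0, C4 = 58, C5 = 49, C6 = 67

ECB encryption: C_i = E(K, P_i).
C1: E(K, 135) = 44.
C2: E(K, 204) = 103.
C3: E(K, 171) = 0.
C4: E(K, 145) = 58.
C5: E(K, 154) = 49.
C6: E(K, 232) = 67.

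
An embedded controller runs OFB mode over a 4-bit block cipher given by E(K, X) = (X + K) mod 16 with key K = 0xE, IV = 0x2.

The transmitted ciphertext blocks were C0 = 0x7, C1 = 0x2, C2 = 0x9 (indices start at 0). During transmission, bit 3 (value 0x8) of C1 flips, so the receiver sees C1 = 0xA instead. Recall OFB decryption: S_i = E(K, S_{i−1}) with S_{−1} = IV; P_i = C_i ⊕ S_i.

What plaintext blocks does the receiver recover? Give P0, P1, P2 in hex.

P0 = 0x7, P1 = 0x4, P2 = 0x5

Only C1 changed, to 0xA. In OFB, a change in C_i flips the same bit in P_i only; the keystream is unaffected. Decrypting the received ciphertext:
P0: S = E(K, 0x2) = 0x0; 0x7 ⊕ 0x0 = 0x7.
P1: S = E(K, 0x0) = 0xE; 0xA ⊕ 0xE = 0x4.
P2: S = E(K, 0xE) = 0xC; 0x9 ⊕ 0xC = 0x5.
Blocks that differ from the original plaintext: P1.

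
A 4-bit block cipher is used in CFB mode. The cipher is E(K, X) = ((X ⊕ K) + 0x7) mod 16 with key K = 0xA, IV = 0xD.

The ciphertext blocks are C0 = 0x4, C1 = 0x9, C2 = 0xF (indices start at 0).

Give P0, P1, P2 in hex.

P0 = 0xA, P1 = 0xC, P2 = 0x5

CFB decryption: P_i = C_i ⊕ E(K, C_{i−1}), with C_{−1} = IV.
P0: E(K, 0xD) = 0xE; 0x4 ⊕ 0xE = 0xA.
P1: E(K, 0x4) = 0x5; 0x9 ⊕ 0x5 = 0xC.
P2: E(K, 0x9) = 0xA; 0xF ⊕ 0xA = 0x5.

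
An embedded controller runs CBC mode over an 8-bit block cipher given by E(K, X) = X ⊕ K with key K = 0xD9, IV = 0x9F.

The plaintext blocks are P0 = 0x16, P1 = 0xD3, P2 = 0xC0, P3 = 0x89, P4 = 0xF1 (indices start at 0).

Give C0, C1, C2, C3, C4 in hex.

CBC encryption: C_i = E(K, P_i ⊕ C_{i−1}), with C_{−1} = IV.
C0: P0 ⊕ 0x9F = 0x89; E(K, 0x89) = 0x50.
C1: P1 ⊕ 0x50 = 0x83; E(K, 0x83) = 0x5A.
C2: P2 ⊕ 0x5A = 0x9A; E(K, 0x9A) = 0x43.
C3: P3 ⊕ 0x43 = 0xCA; E(K, 0xCA) = 0x13.
C4: P4 ⊕ 0x13 = 0xE2; E(K, 0xE2) = 0x3B.

C0 = 0x50, C1 = 0x5A, C2 = 0x43, C3 = 0x13, C4 = 0x3B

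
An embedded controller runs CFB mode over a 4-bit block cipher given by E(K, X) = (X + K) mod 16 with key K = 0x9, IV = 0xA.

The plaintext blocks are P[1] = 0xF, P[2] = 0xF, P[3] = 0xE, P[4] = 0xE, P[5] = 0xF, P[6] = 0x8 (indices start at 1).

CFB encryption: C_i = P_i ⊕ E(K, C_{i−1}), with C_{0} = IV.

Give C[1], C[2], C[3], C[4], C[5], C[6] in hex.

C[1]: E(K, 0xA) = 0x3; 0xF ⊕ 0x3 = 0xC.
C[2]: E(K, 0xC) = 0x5; 0xF ⊕ 0x5 = 0xA.
C[3]: E(K, 0xA) = 0x3; 0xE ⊕ 0x3 = 0xD.
C[4]: E(K, 0xD) = 0x6; 0xE ⊕ 0x6 = 0x8.
C[5]: E(K, 0x8) = 0x1; 0xF ⊕ 0x1 = 0xE.
C[6]: E(K, 0xE) = 0x7; 0x8 ⊕ 0x7 = 0xF.

C[1] = 0xC, C[2] = 0xA, C[3] = 0xD, C[4] = 0x8, C[5] = 0xE, C[6] = 0xF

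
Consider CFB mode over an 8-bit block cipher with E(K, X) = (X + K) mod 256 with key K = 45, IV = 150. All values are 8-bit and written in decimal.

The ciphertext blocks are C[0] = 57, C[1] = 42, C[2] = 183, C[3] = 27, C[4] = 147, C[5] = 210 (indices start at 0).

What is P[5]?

P[5] = 18

CFB decryption: P_i = C_i ⊕ E(K, C_{i−1}), with C_{−1} = IV.
P[5]: E(K, 147) = 192; 210 ⊕ 192 = 18.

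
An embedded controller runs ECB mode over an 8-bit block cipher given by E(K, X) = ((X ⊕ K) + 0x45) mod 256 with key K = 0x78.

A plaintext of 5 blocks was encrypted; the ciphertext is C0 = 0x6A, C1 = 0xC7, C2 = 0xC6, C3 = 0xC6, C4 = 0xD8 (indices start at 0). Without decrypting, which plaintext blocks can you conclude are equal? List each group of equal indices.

P2 = P3

ECB encrypts each block independently with the same key, so equal ciphertext blocks imply equal plaintext blocks.
C2 = C3 = 0xC6, so P2 = P3.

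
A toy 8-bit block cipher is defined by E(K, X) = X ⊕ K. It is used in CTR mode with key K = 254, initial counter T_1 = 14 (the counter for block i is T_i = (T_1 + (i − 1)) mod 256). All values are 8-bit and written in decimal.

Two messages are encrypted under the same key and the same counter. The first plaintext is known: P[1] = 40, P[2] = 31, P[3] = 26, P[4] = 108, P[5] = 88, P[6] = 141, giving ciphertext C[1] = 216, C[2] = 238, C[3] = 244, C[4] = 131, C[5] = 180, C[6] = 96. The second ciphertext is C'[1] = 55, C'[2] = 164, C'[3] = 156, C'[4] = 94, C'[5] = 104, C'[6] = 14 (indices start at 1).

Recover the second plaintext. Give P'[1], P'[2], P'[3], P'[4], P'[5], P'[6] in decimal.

P'[1] = 199, P'[2] = 85, P'[3] = 114, P'[4] = 177, P'[5] = 132, P'[6] = 227

In CTR with a reused counter, both messages share the same keystream S_i, so C_i ⊕ C'_i = P_i ⊕ P'_i and thus P'_i = P_i ⊕ C_i ⊕ C'_i.
P'[1]: 40 ⊕ 216 ⊕ 55 = 199.
P'[2]: 31 ⊕ 238 ⊕ 164 = 85.
P'[3]: 26 ⊕ 244 ⊕ 156 = 114.
P'[4]: 108 ⊕ 131 ⊕ 94 = 177.
P'[5]: 88 ⊕ 180 ⊕ 104 = 132.
P'[6]: 141 ⊕ 96 ⊕ 14 = 227.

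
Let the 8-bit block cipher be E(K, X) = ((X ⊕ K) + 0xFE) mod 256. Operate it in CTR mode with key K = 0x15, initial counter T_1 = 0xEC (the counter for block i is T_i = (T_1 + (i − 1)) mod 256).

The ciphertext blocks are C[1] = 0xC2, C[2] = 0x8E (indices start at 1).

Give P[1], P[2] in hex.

P[1] = 0x35, P[2] = 0x78

CTR decryption: S_i = E(K, T_i) where T_i is the counter for block i; P_i = C_i ⊕ S_i.
P[1]: T = 0xEC, S = E(K, T) = 0xF7; 0xC2 ⊕ 0xF7 = 0x35.
P[2]: T = 0xED, S = E(K, T) = 0xF6; 0x8E ⊕ 0xF6 = 0x78.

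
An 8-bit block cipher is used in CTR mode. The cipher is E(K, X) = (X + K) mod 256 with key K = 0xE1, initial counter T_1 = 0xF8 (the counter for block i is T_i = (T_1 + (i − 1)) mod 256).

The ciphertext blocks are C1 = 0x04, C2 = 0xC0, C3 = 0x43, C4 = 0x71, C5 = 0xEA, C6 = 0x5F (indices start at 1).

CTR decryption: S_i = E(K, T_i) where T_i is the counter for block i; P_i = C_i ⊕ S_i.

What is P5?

P5: T = 0xFC, S = E(K, T) = 0xDD; 0xEA ⊕ 0xDD = 0x37.

P5 = 0x37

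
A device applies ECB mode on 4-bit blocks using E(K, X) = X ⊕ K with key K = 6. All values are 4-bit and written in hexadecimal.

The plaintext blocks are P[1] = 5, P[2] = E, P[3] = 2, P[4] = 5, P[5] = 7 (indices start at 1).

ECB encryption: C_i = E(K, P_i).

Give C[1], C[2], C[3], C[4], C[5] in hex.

C[1]: E(K, 5) = 3.
C[2]: E(K, E) = 8.
C[3]: E(K, 2) = 4.
C[4]: E(K, 5) = 3.
C[5]: E(K, 7) = 1.

C[1] = 3, C[2] = 8, C[3] = 4, C[4] = 3, C[5] = 1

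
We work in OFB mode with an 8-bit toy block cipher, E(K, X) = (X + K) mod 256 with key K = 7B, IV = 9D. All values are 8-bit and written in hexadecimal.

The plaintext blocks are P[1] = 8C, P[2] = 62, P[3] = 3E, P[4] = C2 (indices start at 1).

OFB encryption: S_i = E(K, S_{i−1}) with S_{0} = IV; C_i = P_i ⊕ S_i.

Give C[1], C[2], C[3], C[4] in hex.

C[1] = 94, C[2] = F1, C[3] = 30, C[4] = 4B

C[1]: S = E(K, 9D) = 18; 8C ⊕ 18 = 94.
C[2]: S = E(K, 18) = 93; 62 ⊕ 93 = F1.
C[3]: S = E(K, 93) = 0E; 3E ⊕ 0E = 30.
C[4]: S = E(K, 0E) = 89; C2 ⊕ 89 = 4B.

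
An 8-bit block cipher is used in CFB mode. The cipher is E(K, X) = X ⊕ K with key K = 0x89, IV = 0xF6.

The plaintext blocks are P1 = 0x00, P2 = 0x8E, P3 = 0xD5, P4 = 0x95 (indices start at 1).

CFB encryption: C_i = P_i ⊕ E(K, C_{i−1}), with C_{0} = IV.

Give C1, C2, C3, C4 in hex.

C1 = 0x7F, C2 = 0x78, C3 = 0x24, C4 = 0x38

C1: E(K, 0xF6) = 0x7F; 0x00 ⊕ 0x7F = 0x7F.
C2: E(K, 0x7F) = 0xF6; 0x8E ⊕ 0xF6 = 0x78.
C3: E(K, 0x78) = 0xF1; 0xD5 ⊕ 0xF1 = 0x24.
C4: E(K, 0x24) = 0xAD; 0x95 ⊕ 0xAD = 0x38.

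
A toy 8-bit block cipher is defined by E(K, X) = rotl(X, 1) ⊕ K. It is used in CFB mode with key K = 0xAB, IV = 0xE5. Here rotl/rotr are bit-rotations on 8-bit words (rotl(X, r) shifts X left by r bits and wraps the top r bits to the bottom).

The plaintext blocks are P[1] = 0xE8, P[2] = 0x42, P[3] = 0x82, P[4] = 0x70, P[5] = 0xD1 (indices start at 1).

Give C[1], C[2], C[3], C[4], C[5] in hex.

CFB encryption: C_i = P_i ⊕ E(K, C_{i−1}), with C_{0} = IV.
C[1]: E(K, 0xE5) = 0x60; 0xE8 ⊕ 0x60 = 0x88.
C[2]: E(K, 0x88) = 0xBA; 0x42 ⊕ 0xBA = 0xF8.
C[3]: E(K, 0xF8) = 0x5A; 0x82 ⊕ 0x5A = 0xD8.
C[4]: E(K, 0xD8) = 0x1A; 0x70 ⊕ 0x1A = 0x6A.
C[5]: E(K, 0x6A) = 0x7F; 0xD1 ⊕ 0x7F = 0xAE.

C[1] = 0x88, C[2] = 0xF8, C[3] = 0xD8, C[4] = 0x6A, C[5] = 0xAE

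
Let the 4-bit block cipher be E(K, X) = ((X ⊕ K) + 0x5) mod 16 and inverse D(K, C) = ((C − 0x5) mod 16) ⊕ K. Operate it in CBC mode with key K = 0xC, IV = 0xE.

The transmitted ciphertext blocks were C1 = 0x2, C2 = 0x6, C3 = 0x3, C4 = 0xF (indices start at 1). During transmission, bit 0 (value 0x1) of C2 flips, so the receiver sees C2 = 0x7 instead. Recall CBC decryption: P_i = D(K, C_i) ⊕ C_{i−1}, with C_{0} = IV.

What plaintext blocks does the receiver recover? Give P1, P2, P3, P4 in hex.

P1 = 0xF, P2 = 0xC, P3 = 0x5, P4 = 0x5

Only C2 changed, to 0x7. In CBC, a change in C_i garbles P_i and flips the same bit in P_{i+1}. Decrypting the received ciphertext:
P1: D(K, 0x2) = 0x1; 0x1 ⊕ 0xE = 0xF.
P2: D(K, 0x7) = 0xE; 0xE ⊕ 0x2 = 0xC.
P3: D(K, 0x3) = 0x2; 0x2 ⊕ 0x7 = 0x5.
P4: D(K, 0xF) = 0x6; 0x6 ⊕ 0x3 = 0x5.
Blocks that differ from the original plaintext: P2, P3.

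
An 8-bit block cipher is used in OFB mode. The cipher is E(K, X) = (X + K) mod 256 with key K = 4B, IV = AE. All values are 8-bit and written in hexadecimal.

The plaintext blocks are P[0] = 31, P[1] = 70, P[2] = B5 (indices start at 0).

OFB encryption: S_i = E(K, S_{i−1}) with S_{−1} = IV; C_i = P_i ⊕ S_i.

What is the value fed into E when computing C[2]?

44

C[0]: S = E(K, AE) = F9; 31 ⊕ F9 = C8.
C[1]: S = E(K, F9) = 44; 70 ⊕ 44 = 34.
C[2]: S = E(K, 44) = 8F; B5 ⊕ 8F = 3A.
So the input to E for block [2] is 44.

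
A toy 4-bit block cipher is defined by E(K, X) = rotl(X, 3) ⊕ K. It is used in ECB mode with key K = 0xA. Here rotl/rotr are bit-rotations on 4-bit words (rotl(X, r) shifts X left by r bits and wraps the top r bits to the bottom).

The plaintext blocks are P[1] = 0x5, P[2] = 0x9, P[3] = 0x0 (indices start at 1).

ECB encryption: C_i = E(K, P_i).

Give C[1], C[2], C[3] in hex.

C[1] = 0x0, C[2] = 0x6, C[3] = 0xA

C[1]: E(K, 0x5) = 0x0.
C[2]: E(K, 0x9) = 0x6.
C[3]: E(K, 0x0) = 0xA.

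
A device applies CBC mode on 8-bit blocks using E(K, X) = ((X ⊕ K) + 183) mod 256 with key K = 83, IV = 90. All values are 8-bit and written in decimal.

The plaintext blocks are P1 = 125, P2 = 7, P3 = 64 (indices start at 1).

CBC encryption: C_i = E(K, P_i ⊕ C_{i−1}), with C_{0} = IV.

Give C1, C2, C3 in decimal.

C1 = 43, C2 = 54, C3 = 220

C1: P1 ⊕ 90 = 39; E(K, 39) = 43.
C2: P2 ⊕ 43 = 44; E(K, 44) = 54.
C3: P3 ⊕ 54 = 118; E(K, 118) = 220.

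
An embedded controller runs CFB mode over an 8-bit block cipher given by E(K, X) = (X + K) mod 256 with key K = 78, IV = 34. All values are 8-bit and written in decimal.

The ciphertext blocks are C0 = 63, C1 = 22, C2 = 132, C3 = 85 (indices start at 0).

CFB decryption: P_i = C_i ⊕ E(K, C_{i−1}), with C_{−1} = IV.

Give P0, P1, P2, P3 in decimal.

P0 = 79, P1 = 155, P2 = 224, P3 = 135

P0: E(K, 34) = 112; 63 ⊕ 112 = 79.
P1: E(K, 63) = 141; 22 ⊕ 141 = 155.
P2: E(K, 22) = 100; 132 ⊕ 100 = 224.
P3: E(K, 132) = 210; 85 ⊕ 210 = 135.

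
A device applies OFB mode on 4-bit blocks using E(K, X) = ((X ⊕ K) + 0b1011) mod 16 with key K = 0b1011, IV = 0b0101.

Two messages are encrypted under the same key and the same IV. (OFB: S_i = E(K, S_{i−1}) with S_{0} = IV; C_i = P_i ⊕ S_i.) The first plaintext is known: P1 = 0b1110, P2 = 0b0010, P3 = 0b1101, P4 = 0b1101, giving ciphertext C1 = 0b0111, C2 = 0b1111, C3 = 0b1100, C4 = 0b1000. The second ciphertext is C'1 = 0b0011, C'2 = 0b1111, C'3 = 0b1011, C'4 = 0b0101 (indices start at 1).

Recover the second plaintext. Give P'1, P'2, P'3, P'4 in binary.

In OFB with a reused IV, both messages share the same keystream S_i, so C_i ⊕ C'_i = P_i ⊕ P'_i and thus P'_i = P_i ⊕ C_i ⊕ C'_i.
P'1: 0b1110 ⊕ 0b0111 ⊕ 0b0011 = 0b1010.
P'2: 0b0010 ⊕ 0b1111 ⊕ 0b1111 = 0b0010.
P'3: 0b1101 ⊕ 0b1100 ⊕ 0b1011 = 0b1010.
P'4: 0b1101 ⊕ 0b1000 ⊕ 0b0101 = 0b0000.

P'1 = 0b1010, P'2 = 0b0010, P'3 = 0b1010, P'4 = 0b0000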